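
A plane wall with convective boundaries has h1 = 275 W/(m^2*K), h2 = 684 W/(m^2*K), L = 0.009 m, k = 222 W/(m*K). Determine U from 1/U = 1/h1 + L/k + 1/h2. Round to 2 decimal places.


1/U = 1/h1 + L/k + 1/h2
1/U = 1/275 + 0.009/222 + 1/684
1/U = 0.0036363636 + 4.05405e-05 + 0.0014619883
1/U = 0.0051388924
U = 194.59 W/(m^2*K)


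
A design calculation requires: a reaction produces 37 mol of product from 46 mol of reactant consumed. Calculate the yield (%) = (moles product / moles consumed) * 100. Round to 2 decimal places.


Yield = (moles product / moles consumed) * 100%
Yield = (37 / 46) * 100
Yield = 0.8043 * 100
Yield = 80.43%


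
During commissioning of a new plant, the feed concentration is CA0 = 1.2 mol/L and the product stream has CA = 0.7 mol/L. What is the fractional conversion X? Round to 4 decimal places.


X = (CA0 - CA) / CA0
X = (1.2 - 0.7) / 1.2
X = 0.5 / 1.2
X = 0.4167


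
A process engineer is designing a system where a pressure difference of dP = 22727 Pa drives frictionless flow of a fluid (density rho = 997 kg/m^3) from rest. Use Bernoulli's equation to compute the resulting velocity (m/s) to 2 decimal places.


v = sqrt(2*dP/rho)
v = sqrt(2*22727/997)
v = sqrt(45.590772)
v = 6.75 m/s


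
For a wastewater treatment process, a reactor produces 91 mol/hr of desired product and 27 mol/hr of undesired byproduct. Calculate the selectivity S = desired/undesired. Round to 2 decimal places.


S = desired product rate / undesired product rate
S = 91 / 27
S = 3.37


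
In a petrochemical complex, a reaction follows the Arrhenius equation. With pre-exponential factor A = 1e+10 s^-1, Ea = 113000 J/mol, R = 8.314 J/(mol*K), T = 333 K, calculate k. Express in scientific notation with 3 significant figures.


k = A * exp(-Ea/(R*T))
k = 1e+10 * exp(-113000 / (8.314 * 333))
k = 1e+10 * exp(-40.815412)
k = 1.88e-08


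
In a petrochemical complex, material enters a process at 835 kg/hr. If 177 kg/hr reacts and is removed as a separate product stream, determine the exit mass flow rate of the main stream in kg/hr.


Steady-state mass balance on the main outlet: F_out = F_in - F_removed
F_out = 835 - 177
F_out = 658 kg/hr


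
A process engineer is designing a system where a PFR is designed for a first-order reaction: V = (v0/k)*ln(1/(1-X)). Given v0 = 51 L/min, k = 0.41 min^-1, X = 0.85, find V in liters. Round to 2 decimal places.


V = (v0/k) * ln(1/(1-X))
V = (51/0.41) * ln(1/(1-0.85))
V = 124.390244 * ln(6.666667)
V = 124.390244 * 1.89712
V = 235.98 L


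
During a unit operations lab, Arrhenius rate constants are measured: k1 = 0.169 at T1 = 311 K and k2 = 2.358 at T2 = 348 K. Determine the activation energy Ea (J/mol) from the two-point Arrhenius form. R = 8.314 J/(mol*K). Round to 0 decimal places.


Ea = R * ln(k2/k1) / (1/T1 - 1/T2)
ln(k2/k1) = ln(2.358/0.169) = 2.6356704
1/T1 - 1/T2 = 1/311 - 1/348 = 0.000341870865
Ea = 8.314 * 2.6356704 / 0.000341870865
Ea = 64097 J/mol


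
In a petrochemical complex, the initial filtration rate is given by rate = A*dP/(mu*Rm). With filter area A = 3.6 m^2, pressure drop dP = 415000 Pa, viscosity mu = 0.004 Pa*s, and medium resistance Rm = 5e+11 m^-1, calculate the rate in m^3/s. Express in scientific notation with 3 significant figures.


rate = A * dP / (mu * Rm)
rate = 3.6 * 415000 / (0.004 * 5e+11)
rate = 1494000.0 / 2.000e+09
rate = 7.47e-04 m^3/s


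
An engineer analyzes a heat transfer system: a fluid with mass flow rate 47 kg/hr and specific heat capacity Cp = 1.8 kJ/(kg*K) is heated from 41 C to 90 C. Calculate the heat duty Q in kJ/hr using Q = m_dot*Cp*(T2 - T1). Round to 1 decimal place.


Q = m_dot * Cp * (T2 - T1)
Q = 47 * 1.8 * (90 - 41)
Q = 47 * 1.8 * 49
Q = 4145.4 kJ/hr


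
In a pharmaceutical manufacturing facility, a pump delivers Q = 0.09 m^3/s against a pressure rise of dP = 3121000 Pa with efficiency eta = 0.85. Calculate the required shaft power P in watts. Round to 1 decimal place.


P = Q * dP / eta
P = 0.09 * 3121000 / 0.85
P = 280890.0 / 0.85
P = 330458.8 W


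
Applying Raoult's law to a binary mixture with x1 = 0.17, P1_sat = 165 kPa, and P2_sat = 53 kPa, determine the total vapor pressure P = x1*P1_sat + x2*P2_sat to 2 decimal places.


P = x1*P1_sat + x2*P2_sat
x2 = 1 - x1 = 1 - 0.17 = 0.83
P = 0.17*165 + 0.83*53
P = 28.05 + 43.99
P = 72.04 kPa


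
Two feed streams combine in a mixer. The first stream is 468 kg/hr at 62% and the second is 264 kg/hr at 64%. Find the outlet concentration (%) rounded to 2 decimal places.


Mass balance on solute: F1*x1 + F2*x2 = F3*x3
F3 = F1 + F2 = 468 + 264 = 732 kg/hr
x3 = (F1*x1 + F2*x2)/F3
x3 = (468*0.62 + 264*0.64) / 732
x3 = 62.72%


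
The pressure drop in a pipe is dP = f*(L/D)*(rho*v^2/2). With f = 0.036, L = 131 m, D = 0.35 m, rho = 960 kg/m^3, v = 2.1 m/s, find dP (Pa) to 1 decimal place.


dP = f * (L/D) * (rho*v^2/2)
dP = 0.036 * (131/0.35) * (960*2.1^2/2)
L/D = 374.28571429
rho*v^2/2 = 960*4.41/2 = 2116.8
dP = 0.036 * 374.28571429 * 2116.8
dP = 28522.4 Pa


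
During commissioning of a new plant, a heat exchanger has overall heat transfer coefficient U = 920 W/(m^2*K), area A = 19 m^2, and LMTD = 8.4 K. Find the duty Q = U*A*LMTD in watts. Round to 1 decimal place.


Q = U * A * LMTD
Q = 920 * 19 * 8.4
Q = 146832.0 W


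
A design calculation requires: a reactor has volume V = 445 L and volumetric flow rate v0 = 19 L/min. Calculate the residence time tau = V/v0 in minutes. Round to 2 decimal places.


tau = V / v0
tau = 445 / 19
tau = 23.42 min


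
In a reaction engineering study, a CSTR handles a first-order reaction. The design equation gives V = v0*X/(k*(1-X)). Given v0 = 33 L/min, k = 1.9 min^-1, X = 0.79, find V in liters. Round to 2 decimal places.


V = v0 * X / (k * (1 - X))
V = 33 * 0.79 / (1.9 * (1 - 0.79))
V = 26.07 / (1.9 * 0.21)
V = 26.07 / 0.399
V = 65.34 L


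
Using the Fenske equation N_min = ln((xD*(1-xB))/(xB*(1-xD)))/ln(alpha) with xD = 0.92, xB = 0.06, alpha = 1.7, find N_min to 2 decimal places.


N_min = ln((xD*(1-xB))/(xB*(1-xD))) / ln(alpha)
Numerator inside ln: 0.8648 / 0.0048 = 180.166667
ln(180.166667) = 5.193882
ln(alpha) = ln(1.7) = 0.530628
N_min = 5.193882 / 0.530628 = 9.79


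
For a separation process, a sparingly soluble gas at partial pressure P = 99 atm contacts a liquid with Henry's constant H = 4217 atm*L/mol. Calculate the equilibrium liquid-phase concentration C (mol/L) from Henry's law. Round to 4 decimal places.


C = P / H
C = 99 / 4217
C = 0.0235 mol/L


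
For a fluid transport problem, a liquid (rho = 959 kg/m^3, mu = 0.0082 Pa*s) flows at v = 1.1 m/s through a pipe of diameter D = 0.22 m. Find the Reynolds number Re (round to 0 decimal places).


Re = rho * v * D / mu
Re = 959 * 1.1 * 0.22 / 0.0082
Re = 232.078 / 0.0082
Re = 28302


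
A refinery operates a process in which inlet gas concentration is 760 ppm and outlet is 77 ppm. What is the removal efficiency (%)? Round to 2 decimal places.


Efficiency = (G_in - G_out) / G_in * 100%
Efficiency = (760 - 77) / 760 * 100
Efficiency = 683 / 760 * 100
Efficiency = 89.87%


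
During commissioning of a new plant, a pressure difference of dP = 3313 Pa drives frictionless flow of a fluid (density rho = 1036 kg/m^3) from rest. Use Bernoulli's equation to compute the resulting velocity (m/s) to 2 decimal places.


v = sqrt(2*dP/rho)
v = sqrt(2*3313/1036)
v = sqrt(6.395753)
v = 2.53 m/s


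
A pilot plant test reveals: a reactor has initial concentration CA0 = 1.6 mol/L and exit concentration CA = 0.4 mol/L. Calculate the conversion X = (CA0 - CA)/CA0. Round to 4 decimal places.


X = (CA0 - CA) / CA0
X = (1.6 - 0.4) / 1.6
X = 1.2 / 1.6
X = 0.7500


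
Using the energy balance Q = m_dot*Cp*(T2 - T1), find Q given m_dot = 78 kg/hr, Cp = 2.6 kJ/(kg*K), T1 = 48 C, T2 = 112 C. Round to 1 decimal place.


Q = m_dot * Cp * (T2 - T1)
Q = 78 * 2.6 * (112 - 48)
Q = 78 * 2.6 * 64
Q = 12979.2 kJ/hr


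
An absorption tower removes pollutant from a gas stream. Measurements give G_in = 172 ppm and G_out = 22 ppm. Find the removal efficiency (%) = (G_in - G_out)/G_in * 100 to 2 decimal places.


Efficiency = (G_in - G_out) / G_in * 100%
Efficiency = (172 - 22) / 172 * 100
Efficiency = 150 / 172 * 100
Efficiency = 87.21%


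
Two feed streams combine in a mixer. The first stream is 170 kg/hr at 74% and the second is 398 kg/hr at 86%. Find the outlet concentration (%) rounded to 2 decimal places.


Mass balance on solute: F1*x1 + F2*x2 = F3*x3
F3 = F1 + F2 = 170 + 398 = 568 kg/hr
x3 = (F1*x1 + F2*x2)/F3
x3 = (170*0.74 + 398*0.86) / 568
x3 = 82.41%


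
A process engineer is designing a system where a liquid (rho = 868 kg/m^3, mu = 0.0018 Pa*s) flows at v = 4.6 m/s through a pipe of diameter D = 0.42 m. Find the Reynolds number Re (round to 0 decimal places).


Re = rho * v * D / mu
Re = 868 * 4.6 * 0.42 / 0.0018
Re = 1676.976 / 0.0018
Re = 931653


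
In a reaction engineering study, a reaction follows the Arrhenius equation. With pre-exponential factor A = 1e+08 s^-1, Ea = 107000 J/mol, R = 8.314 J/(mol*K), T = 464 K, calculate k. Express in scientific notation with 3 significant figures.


k = A * exp(-Ea/(R*T))
k = 1e+08 * exp(-107000 / (8.314 * 464))
k = 1e+08 * exp(-27.736763)
k = 9.00e-05


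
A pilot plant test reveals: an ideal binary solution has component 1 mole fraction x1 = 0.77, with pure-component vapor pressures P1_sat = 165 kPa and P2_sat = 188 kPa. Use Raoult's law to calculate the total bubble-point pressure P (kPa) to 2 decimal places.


P = x1*P1_sat + x2*P2_sat
x2 = 1 - x1 = 1 - 0.77 = 0.23
P = 0.77*165 + 0.23*188
P = 127.05 + 43.24
P = 170.29 kPa


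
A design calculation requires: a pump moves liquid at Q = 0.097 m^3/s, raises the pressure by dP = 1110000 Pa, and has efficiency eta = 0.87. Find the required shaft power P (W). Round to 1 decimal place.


P = Q * dP / eta
P = 0.097 * 1110000 / 0.87
P = 107670.0 / 0.87
P = 123758.6 W


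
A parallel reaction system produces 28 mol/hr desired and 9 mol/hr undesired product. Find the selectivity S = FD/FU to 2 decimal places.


S = desired product rate / undesired product rate
S = 28 / 9
S = 3.11


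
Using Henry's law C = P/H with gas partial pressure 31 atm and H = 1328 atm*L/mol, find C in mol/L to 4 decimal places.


C = P / H
C = 31 / 1328
C = 0.0233 mol/L


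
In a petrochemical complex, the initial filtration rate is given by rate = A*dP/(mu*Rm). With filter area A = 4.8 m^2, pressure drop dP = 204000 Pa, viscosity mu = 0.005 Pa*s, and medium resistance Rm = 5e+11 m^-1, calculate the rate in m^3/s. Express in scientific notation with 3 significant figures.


rate = A * dP / (mu * Rm)
rate = 4.8 * 204000 / (0.005 * 5e+11)
rate = 979200.0 / 2.500e+09
rate = 3.92e-04 m^3/s


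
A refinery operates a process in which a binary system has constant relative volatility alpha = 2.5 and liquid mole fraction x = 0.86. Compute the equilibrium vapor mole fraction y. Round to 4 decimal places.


y = alpha*x / (1 + (alpha-1)*x)
y = 2.5*0.86 / (1 + (2.5-1)*0.86)
y = 2.15 / (1 + 1.29)
y = 2.15 / 2.29
y = 0.9389


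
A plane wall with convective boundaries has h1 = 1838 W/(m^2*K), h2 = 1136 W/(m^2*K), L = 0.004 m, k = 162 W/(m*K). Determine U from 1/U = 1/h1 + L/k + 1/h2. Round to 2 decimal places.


1/U = 1/h1 + L/k + 1/h2
1/U = 1/1838 + 0.004/162 + 1/1136
1/U = 0.0005440696 + 2.46914e-05 + 0.0008802817
1/U = 0.0014490427
U = 690.11 W/(m^2*K)


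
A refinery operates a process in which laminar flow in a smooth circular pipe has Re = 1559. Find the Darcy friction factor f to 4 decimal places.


f = 64 / Re
f = 64 / 1559
f = 0.0411


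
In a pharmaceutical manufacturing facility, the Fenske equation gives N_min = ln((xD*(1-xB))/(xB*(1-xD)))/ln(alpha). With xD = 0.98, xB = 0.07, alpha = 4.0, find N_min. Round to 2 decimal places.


N_min = ln((xD*(1-xB))/(xB*(1-xD))) / ln(alpha)
Numerator inside ln: 0.9114 / 0.0014 = 651.0
ln(651.0) = 6.47851
ln(alpha) = ln(4.0) = 1.386294
N_min = 6.47851 / 1.386294 = 4.67


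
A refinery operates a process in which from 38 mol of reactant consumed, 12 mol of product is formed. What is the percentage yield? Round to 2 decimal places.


Yield = (moles product / moles consumed) * 100%
Yield = (12 / 38) * 100
Yield = 0.3158 * 100
Yield = 31.58%


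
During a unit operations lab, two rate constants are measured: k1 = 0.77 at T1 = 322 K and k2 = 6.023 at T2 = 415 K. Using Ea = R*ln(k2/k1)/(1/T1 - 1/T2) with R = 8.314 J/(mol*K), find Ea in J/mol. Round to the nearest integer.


Ea = R * ln(k2/k1) / (1/T1 - 1/T2)
ln(k2/k1) = ln(6.023/0.77) = 2.0569502
1/T1 - 1/T2 = 1/322 - 1/415 = 0.000695951508
Ea = 8.314 * 2.0569502 / 0.000695951508
Ea = 24573 J/mol


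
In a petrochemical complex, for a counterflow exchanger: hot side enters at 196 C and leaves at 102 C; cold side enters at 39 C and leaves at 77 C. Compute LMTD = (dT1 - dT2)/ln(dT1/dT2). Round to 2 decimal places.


dT1 = Th_in - Tc_out = 196 - 77 = 119
dT2 = Th_out - Tc_in = 102 - 39 = 63
LMTD = (dT1 - dT2) / ln(dT1/dT2)
LMTD = (119 - 63) / ln(119/63)
LMTD = 88.05 K


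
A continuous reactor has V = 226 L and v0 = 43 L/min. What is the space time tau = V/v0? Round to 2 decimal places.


tau = V / v0
tau = 226 / 43
tau = 5.26 min


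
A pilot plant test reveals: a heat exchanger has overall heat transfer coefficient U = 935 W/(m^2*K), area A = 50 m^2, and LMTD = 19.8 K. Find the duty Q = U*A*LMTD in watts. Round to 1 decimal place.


Q = U * A * LMTD
Q = 935 * 50 * 19.8
Q = 925650.0 W


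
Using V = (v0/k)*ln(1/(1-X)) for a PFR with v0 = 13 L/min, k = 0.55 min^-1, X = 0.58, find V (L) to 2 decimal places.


V = (v0/k) * ln(1/(1-X))
V = (13/0.55) * ln(1/(1-0.58))
V = 23.636364 * ln(2.380952)
V = 23.636364 * 0.8675
V = 20.50 L


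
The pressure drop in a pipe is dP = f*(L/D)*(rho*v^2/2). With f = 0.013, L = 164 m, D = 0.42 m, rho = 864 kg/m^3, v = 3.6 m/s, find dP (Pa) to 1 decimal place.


dP = f * (L/D) * (rho*v^2/2)
dP = 0.013 * (164/0.42) * (864*3.6^2/2)
L/D = 390.47619048
rho*v^2/2 = 864*12.96/2 = 5598.72
dP = 0.013 * 390.47619048 * 5598.72
dP = 28420.2 Pa


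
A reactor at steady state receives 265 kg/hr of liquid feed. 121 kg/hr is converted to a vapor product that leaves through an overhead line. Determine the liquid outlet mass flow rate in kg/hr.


Steady-state mass balance on the main outlet: F_out = F_in - F_removed
F_out = 265 - 121
F_out = 144 kg/hr


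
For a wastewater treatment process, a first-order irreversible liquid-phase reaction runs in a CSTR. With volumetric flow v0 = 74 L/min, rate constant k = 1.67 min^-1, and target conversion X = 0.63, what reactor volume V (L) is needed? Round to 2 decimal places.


V = v0 * X / (k * (1 - X))
V = 74 * 0.63 / (1.67 * (1 - 0.63))
V = 46.62 / (1.67 * 0.37)
V = 46.62 / 0.6179
V = 75.45 L


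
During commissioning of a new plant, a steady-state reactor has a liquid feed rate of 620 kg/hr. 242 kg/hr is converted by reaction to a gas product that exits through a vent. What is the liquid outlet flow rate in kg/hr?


Steady-state mass balance on the main outlet: F_out = F_in - F_removed
F_out = 620 - 242
F_out = 378 kg/hr


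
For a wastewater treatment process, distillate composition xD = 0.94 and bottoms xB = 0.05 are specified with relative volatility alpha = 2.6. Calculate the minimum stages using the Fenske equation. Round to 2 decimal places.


N_min = ln((xD*(1-xB))/(xB*(1-xD))) / ln(alpha)
Numerator inside ln: 0.893 / 0.003 = 297.666667
ln(297.666667) = 5.695974
ln(alpha) = ln(2.6) = 0.955511
N_min = 5.695974 / 0.955511 = 5.96


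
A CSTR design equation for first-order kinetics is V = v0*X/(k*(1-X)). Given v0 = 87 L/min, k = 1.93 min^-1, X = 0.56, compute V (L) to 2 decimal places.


V = v0 * X / (k * (1 - X))
V = 87 * 0.56 / (1.93 * (1 - 0.56))
V = 48.72 / (1.93 * 0.44)
V = 48.72 / 0.8492
V = 57.37 L


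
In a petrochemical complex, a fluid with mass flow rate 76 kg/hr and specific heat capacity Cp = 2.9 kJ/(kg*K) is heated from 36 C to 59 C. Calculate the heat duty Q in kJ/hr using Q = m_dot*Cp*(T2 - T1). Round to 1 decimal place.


Q = m_dot * Cp * (T2 - T1)
Q = 76 * 2.9 * (59 - 36)
Q = 76 * 2.9 * 23
Q = 5069.2 kJ/hr


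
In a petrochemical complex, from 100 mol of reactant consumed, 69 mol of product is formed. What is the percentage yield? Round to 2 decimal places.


Yield = (moles product / moles consumed) * 100%
Yield = (69 / 100) * 100
Yield = 0.69 * 100
Yield = 69.00%


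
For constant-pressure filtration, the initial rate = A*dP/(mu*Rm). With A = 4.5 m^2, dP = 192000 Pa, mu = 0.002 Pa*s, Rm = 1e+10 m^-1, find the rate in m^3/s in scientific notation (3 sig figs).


rate = A * dP / (mu * Rm)
rate = 4.5 * 192000 / (0.002 * 1e+10)
rate = 864000.0 / 2.000e+07
rate = 4.32e-02 m^3/s


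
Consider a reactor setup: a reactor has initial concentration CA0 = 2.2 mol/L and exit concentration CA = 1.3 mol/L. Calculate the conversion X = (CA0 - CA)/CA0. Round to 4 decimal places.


X = (CA0 - CA) / CA0
X = (2.2 - 1.3) / 2.2
X = 0.9 / 2.2
X = 0.4091


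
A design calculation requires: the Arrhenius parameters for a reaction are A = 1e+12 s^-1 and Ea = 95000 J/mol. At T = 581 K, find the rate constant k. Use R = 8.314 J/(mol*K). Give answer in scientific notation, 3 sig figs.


k = A * exp(-Ea/(R*T))
k = 1e+12 * exp(-95000 / (8.314 * 581))
k = 1e+12 * exp(-19.66697)
k = 2.88e+03


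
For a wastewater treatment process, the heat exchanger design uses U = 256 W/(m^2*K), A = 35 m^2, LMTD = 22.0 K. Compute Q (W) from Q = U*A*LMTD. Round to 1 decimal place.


Q = U * A * LMTD
Q = 256 * 35 * 22.0
Q = 197120.0 W


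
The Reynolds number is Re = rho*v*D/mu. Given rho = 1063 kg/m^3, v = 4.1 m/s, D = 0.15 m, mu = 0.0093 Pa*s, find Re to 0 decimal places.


Re = rho * v * D / mu
Re = 1063 * 4.1 * 0.15 / 0.0093
Re = 653.745 / 0.0093
Re = 70295


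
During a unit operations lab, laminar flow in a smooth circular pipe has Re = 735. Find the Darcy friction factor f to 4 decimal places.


f = 64 / Re
f = 64 / 735
f = 0.0871


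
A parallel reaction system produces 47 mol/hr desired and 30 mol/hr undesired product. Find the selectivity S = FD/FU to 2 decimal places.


S = desired product rate / undesired product rate
S = 47 / 30
S = 1.57


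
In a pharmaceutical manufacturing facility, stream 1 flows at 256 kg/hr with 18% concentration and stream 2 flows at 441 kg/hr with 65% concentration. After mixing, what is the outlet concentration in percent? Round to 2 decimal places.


Mass balance on solute: F1*x1 + F2*x2 = F3*x3
F3 = F1 + F2 = 256 + 441 = 697 kg/hr
x3 = (F1*x1 + F2*x2)/F3
x3 = (256*0.18 + 441*0.65) / 697
x3 = 47.74%


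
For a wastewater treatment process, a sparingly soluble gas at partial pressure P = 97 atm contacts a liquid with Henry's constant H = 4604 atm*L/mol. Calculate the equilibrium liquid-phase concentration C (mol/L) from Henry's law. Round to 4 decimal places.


C = P / H
C = 97 / 4604
C = 0.0211 mol/L


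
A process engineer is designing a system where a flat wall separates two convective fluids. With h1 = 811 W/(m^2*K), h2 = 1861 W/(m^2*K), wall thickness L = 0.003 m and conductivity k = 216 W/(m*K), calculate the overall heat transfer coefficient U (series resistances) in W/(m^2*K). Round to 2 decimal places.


1/U = 1/h1 + L/k + 1/h2
1/U = 1/811 + 0.003/216 + 1/1861
1/U = 0.0012330456 + 1.38889e-05 + 0.0005373455
1/U = 0.00178428
U = 560.45 W/(m^2*K)


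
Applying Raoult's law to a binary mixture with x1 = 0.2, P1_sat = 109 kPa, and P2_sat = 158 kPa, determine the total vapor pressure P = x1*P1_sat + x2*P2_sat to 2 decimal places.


P = x1*P1_sat + x2*P2_sat
x2 = 1 - x1 = 1 - 0.2 = 0.8
P = 0.2*109 + 0.8*158
P = 21.8 + 126.4
P = 148.20 kPa


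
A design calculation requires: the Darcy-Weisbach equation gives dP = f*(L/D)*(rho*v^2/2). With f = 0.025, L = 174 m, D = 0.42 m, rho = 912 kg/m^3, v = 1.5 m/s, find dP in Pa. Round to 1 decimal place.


dP = f * (L/D) * (rho*v^2/2)
dP = 0.025 * (174/0.42) * (912*1.5^2/2)
L/D = 414.28571429
rho*v^2/2 = 912*2.25/2 = 1026.0
dP = 0.025 * 414.28571429 * 1026.0
dP = 10626.4 Pa


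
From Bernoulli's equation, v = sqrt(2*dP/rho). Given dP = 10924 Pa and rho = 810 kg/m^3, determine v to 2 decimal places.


v = sqrt(2*dP/rho)
v = sqrt(2*10924/810)
v = sqrt(26.97284)
v = 5.19 m/s


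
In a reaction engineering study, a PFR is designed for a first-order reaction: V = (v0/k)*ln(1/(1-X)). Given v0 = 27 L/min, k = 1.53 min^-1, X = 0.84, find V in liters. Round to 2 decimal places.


V = (v0/k) * ln(1/(1-X))
V = (27/1.53) * ln(1/(1-0.84))
V = 17.647059 * ln(6.25)
V = 17.647059 * 1.832581
V = 32.34 L


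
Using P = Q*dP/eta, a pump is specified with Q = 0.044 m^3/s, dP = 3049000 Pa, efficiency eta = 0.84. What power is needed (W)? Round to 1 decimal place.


P = Q * dP / eta
P = 0.044 * 3049000 / 0.84
P = 134156.0 / 0.84
P = 159709.5 W


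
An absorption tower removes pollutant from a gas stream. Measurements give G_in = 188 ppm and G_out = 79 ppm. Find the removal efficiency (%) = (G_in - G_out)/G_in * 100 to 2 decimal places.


Efficiency = (G_in - G_out) / G_in * 100%
Efficiency = (188 - 79) / 188 * 100
Efficiency = 109 / 188 * 100
Efficiency = 57.98%


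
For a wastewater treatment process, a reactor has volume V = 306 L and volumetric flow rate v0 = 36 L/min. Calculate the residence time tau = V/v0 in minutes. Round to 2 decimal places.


tau = V / v0
tau = 306 / 36
tau = 8.50 min


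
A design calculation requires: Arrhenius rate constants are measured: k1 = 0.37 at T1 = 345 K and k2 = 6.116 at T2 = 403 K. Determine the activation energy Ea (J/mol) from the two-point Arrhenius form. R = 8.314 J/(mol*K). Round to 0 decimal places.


Ea = R * ln(k2/k1) / (1/T1 - 1/T2)
ln(k2/k1) = ln(6.116/0.37) = 2.8051606
1/T1 - 1/T2 = 1/345 - 1/403 = 0.000417161146
Ea = 8.314 * 2.8051606 / 0.000417161146
Ea = 55907 J/mol


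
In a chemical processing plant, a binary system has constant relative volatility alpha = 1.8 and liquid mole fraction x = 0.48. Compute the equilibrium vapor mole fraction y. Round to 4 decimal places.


y = alpha*x / (1 + (alpha-1)*x)
y = 1.8*0.48 / (1 + (1.8-1)*0.48)
y = 0.864 / (1 + 0.384)
y = 0.864 / 1.384
y = 0.6243


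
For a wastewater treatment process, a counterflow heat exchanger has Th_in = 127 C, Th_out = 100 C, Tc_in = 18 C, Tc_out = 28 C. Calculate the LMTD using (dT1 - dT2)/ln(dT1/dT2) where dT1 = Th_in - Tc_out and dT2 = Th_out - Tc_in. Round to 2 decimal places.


dT1 = Th_in - Tc_out = 127 - 28 = 99
dT2 = Th_out - Tc_in = 100 - 18 = 82
LMTD = (dT1 - dT2) / ln(dT1/dT2)
LMTD = (99 - 82) / ln(99/82)
LMTD = 90.23 K


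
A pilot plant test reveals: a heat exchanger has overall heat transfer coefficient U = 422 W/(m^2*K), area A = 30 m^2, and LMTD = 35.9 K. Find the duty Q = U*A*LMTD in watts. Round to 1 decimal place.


Q = U * A * LMTD
Q = 422 * 30 * 35.9
Q = 454494.0 W


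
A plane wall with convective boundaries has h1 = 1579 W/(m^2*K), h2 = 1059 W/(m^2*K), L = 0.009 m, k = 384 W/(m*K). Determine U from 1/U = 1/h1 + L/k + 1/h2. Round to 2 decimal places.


1/U = 1/h1 + L/k + 1/h2
1/U = 1/1579 + 0.009/384 + 1/1059
1/U = 0.0006333122 + 2.34375e-05 + 0.0009442871
1/U = 0.0016010368
U = 624.60 W/(m^2*K)


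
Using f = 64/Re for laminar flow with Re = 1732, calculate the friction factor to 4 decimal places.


f = 64 / Re
f = 64 / 1732
f = 0.0370


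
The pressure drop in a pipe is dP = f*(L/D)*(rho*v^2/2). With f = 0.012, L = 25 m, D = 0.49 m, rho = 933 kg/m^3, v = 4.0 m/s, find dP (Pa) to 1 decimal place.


dP = f * (L/D) * (rho*v^2/2)
dP = 0.012 * (25/0.49) * (933*4.0^2/2)
L/D = 51.02040816
rho*v^2/2 = 933*16.0/2 = 7464.0
dP = 0.012 * 51.02040816 * 7464.0
dP = 4569.8 Pa


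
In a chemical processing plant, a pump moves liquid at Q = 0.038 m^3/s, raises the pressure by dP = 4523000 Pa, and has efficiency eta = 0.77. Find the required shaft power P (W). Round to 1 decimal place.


P = Q * dP / eta
P = 0.038 * 4523000 / 0.77
P = 171874.0 / 0.77
P = 223213.0 W


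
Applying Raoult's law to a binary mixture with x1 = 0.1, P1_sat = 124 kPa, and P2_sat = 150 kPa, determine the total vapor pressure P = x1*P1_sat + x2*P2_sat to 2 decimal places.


P = x1*P1_sat + x2*P2_sat
x2 = 1 - x1 = 1 - 0.1 = 0.9
P = 0.1*124 + 0.9*150
P = 12.4 + 135.0
P = 147.40 kPa


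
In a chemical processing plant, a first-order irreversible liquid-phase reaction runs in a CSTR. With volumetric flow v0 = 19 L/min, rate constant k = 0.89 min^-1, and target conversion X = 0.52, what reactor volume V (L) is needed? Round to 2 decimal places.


V = v0 * X / (k * (1 - X))
V = 19 * 0.52 / (0.89 * (1 - 0.52))
V = 9.88 / (0.89 * 0.48)
V = 9.88 / 0.4272
V = 23.13 L


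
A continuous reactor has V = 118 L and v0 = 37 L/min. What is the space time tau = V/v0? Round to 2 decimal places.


tau = V / v0
tau = 118 / 37
tau = 3.19 min


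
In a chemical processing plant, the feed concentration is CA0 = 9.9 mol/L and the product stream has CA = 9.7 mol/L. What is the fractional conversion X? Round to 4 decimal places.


X = (CA0 - CA) / CA0
X = (9.9 - 9.7) / 9.9
X = 0.2 / 9.9
X = 0.0202


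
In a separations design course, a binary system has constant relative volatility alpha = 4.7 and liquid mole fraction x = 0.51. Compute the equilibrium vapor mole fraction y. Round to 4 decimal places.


y = alpha*x / (1 + (alpha-1)*x)
y = 4.7*0.51 / (1 + (4.7-1)*0.51)
y = 2.397 / (1 + 1.887)
y = 2.397 / 2.887
y = 0.8303


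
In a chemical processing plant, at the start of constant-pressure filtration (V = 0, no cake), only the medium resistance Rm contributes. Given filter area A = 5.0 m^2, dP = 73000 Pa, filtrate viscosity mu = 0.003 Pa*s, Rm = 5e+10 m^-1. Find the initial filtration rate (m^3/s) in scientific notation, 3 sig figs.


rate = A * dP / (mu * Rm)
rate = 5.0 * 73000 / (0.003 * 5e+10)
rate = 365000.0 / 1.500e+08
rate = 2.43e-03 m^3/s


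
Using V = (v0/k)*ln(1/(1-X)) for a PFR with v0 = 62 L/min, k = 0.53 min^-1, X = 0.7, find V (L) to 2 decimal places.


V = (v0/k) * ln(1/(1-X))
V = (62/0.53) * ln(1/(1-0.7))
V = 116.981132 * ln(3.333333)
V = 116.981132 * 1.203973
V = 140.84 L


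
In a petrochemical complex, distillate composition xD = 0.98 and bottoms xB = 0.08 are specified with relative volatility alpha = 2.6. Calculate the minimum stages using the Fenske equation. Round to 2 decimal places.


N_min = ln((xD*(1-xB))/(xB*(1-xD))) / ln(alpha)
Numerator inside ln: 0.9016 / 0.0016 = 563.5
ln(563.5) = 6.334167
ln(alpha) = ln(2.6) = 0.955511
N_min = 6.334167 / 0.955511 = 6.63


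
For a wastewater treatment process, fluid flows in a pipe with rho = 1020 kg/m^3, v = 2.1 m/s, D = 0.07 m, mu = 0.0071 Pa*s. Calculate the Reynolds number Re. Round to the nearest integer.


Re = rho * v * D / mu
Re = 1020 * 2.1 * 0.07 / 0.0071
Re = 149.94 / 0.0071
Re = 21118


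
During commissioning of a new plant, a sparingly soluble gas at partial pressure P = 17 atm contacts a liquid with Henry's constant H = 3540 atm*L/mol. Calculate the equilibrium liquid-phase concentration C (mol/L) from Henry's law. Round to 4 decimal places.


C = P / H
C = 17 / 3540
C = 0.0048 mol/L


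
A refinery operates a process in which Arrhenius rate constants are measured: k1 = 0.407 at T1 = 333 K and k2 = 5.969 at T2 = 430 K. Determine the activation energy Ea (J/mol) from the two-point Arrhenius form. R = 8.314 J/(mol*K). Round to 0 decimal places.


Ea = R * ln(k2/k1) / (1/T1 - 1/T2)
ln(k2/k1) = ln(5.969/0.407) = 2.6855215
1/T1 - 1/T2 = 1/333 - 1/430 = 0.000677421608
Ea = 8.314 * 2.6855215 / 0.000677421608
Ea = 32959 J/mol


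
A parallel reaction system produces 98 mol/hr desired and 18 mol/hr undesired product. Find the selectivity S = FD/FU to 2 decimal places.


S = desired product rate / undesired product rate
S = 98 / 18
S = 5.44


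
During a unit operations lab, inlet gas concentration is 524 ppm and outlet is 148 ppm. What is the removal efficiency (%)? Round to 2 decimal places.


Efficiency = (G_in - G_out) / G_in * 100%
Efficiency = (524 - 148) / 524 * 100
Efficiency = 376 / 524 * 100
Efficiency = 71.76%


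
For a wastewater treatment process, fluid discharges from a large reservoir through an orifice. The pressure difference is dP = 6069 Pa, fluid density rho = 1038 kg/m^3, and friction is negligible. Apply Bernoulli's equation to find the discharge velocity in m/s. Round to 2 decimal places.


v = sqrt(2*dP/rho)
v = sqrt(2*6069/1038)
v = sqrt(11.693642)
v = 3.42 m/s


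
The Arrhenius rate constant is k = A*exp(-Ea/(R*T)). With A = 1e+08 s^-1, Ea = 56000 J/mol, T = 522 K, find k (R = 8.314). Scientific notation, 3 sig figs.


k = A * exp(-Ea/(R*T))
k = 1e+08 * exp(-56000 / (8.314 * 522))
k = 1e+08 * exp(-12.903499)
k = 2.49e+02


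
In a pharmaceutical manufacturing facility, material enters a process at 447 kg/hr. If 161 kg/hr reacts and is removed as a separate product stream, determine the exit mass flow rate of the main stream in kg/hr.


Steady-state mass balance on the main outlet: F_out = F_in - F_removed
F_out = 447 - 161
F_out = 286 kg/hr


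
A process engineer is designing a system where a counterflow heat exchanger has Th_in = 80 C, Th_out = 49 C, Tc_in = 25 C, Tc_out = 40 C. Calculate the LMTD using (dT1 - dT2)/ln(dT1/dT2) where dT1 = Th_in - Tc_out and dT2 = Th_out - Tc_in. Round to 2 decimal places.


dT1 = Th_in - Tc_out = 80 - 40 = 40
dT2 = Th_out - Tc_in = 49 - 25 = 24
LMTD = (dT1 - dT2) / ln(dT1/dT2)
LMTD = (40 - 24) / ln(40/24)
LMTD = 31.32 K


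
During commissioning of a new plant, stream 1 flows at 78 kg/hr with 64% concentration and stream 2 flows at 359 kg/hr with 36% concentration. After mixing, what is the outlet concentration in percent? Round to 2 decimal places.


Mass balance on solute: F1*x1 + F2*x2 = F3*x3
F3 = F1 + F2 = 78 + 359 = 437 kg/hr
x3 = (F1*x1 + F2*x2)/F3
x3 = (78*0.64 + 359*0.36) / 437
x3 = 41.00%


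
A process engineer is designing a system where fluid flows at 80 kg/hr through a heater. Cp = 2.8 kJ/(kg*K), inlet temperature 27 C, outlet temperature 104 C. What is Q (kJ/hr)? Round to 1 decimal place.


Q = m_dot * Cp * (T2 - T1)
Q = 80 * 2.8 * (104 - 27)
Q = 80 * 2.8 * 77
Q = 17248.0 kJ/hr


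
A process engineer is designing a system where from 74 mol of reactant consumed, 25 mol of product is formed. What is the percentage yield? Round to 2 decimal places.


Yield = (moles product / moles consumed) * 100%
Yield = (25 / 74) * 100
Yield = 0.3378 * 100
Yield = 33.78%


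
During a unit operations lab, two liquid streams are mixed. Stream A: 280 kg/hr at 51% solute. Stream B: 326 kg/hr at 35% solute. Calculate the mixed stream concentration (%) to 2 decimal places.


Mass balance on solute: F1*x1 + F2*x2 = F3*x3
F3 = F1 + F2 = 280 + 326 = 606 kg/hr
x3 = (F1*x1 + F2*x2)/F3
x3 = (280*0.51 + 326*0.35) / 606
x3 = 42.39%


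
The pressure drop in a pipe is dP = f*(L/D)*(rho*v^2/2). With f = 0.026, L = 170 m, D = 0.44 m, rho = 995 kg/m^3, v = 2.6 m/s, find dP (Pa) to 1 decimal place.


dP = f * (L/D) * (rho*v^2/2)
dP = 0.026 * (170/0.44) * (995*2.6^2/2)
L/D = 386.36363636
rho*v^2/2 = 995*6.76/2 = 3363.1
dP = 0.026 * 386.36363636 * 3363.1
dP = 33783.9 Pa


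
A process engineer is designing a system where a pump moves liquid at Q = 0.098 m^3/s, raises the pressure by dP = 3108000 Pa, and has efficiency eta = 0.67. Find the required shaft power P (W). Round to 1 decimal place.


P = Q * dP / eta
P = 0.098 * 3108000 / 0.67
P = 304584.0 / 0.67
P = 454603.0 W


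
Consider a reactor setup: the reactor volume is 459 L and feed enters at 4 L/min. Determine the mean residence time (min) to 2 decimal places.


tau = V / v0
tau = 459 / 4
tau = 114.75 min


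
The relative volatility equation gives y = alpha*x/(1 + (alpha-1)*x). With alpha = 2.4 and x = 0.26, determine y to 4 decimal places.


y = alpha*x / (1 + (alpha-1)*x)
y = 2.4*0.26 / (1 + (2.4-1)*0.26)
y = 0.624 / (1 + 0.364)
y = 0.624 / 1.364
y = 0.4575


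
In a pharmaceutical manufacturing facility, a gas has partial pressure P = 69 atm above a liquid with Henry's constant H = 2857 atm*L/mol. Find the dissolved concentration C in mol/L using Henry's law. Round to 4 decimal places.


C = P / H
C = 69 / 2857
C = 0.0242 mol/L


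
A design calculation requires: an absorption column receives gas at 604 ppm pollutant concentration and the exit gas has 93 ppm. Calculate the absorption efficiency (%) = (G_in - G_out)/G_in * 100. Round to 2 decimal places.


Efficiency = (G_in - G_out) / G_in * 100%
Efficiency = (604 - 93) / 604 * 100
Efficiency = 511 / 604 * 100
Efficiency = 84.60%


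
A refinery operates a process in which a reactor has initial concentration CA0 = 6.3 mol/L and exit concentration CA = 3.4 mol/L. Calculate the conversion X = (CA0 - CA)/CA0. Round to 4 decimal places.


X = (CA0 - CA) / CA0
X = (6.3 - 3.4) / 6.3
X = 2.9 / 6.3
X = 0.4603


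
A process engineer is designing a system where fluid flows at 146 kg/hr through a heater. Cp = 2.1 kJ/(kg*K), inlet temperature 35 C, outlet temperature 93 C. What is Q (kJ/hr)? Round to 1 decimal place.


Q = m_dot * Cp * (T2 - T1)
Q = 146 * 2.1 * (93 - 35)
Q = 146 * 2.1 * 58
Q = 17782.8 kJ/hr


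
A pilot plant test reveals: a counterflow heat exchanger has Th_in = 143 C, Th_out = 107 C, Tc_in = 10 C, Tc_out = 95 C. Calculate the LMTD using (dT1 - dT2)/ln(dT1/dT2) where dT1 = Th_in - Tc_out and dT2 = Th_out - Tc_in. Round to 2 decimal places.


dT1 = Th_in - Tc_out = 143 - 95 = 48
dT2 = Th_out - Tc_in = 107 - 10 = 97
LMTD = (dT1 - dT2) / ln(dT1/dT2)
LMTD = (48 - 97) / ln(48/97)
LMTD = 69.65 K


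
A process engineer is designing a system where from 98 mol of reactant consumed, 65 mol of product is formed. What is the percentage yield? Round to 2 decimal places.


Yield = (moles product / moles consumed) * 100%
Yield = (65 / 98) * 100
Yield = 0.6633 * 100
Yield = 66.33%


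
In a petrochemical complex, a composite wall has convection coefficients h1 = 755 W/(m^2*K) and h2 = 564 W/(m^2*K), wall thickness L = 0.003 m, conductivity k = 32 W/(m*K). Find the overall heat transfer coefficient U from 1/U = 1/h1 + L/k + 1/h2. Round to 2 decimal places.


1/U = 1/h1 + L/k + 1/h2
1/U = 1/755 + 0.003/32 + 1/564
1/U = 0.0013245033 + 9.375e-05 + 0.0017730496
1/U = 0.0031913029
U = 313.35 W/(m^2*K)


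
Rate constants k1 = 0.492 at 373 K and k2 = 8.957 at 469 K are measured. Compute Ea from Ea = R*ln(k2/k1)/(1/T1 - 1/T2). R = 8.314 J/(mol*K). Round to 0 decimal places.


Ea = R * ln(k2/k1) / (1/T1 - 1/T2)
ln(k2/k1) = ln(8.957/0.492) = 2.9017119
1/T1 - 1/T2 = 1/373 - 1/469 = 0.000548768985
Ea = 8.314 * 2.9017119 / 0.000548768985
Ea = 43962 J/mol


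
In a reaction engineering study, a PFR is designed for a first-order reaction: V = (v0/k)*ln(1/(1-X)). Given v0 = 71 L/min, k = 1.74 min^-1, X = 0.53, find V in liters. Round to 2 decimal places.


V = (v0/k) * ln(1/(1-X))
V = (71/1.74) * ln(1/(1-0.53))
V = 40.804598 * ln(2.12766)
V = 40.804598 * 0.755023
V = 30.81 L


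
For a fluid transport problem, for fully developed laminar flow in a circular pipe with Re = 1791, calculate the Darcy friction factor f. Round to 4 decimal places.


f = 64 / Re
f = 64 / 1791
f = 0.0357


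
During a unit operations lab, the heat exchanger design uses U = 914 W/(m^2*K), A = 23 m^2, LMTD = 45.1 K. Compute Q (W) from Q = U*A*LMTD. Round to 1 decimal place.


Q = U * A * LMTD
Q = 914 * 23 * 45.1
Q = 948092.2 W


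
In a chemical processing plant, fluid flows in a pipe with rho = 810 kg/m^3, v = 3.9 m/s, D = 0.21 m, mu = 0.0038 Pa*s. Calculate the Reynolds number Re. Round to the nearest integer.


Re = rho * v * D / mu
Re = 810 * 3.9 * 0.21 / 0.0038
Re = 663.39 / 0.0038
Re = 174576


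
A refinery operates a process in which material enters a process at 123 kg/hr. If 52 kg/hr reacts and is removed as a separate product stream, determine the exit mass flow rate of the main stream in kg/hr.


Steady-state mass balance on the main outlet: F_out = F_in - F_removed
F_out = 123 - 52
F_out = 71 kg/hr


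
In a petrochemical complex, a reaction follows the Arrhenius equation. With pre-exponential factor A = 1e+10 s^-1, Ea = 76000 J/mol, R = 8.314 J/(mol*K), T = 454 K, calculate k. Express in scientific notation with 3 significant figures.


k = A * exp(-Ea/(R*T))
k = 1e+10 * exp(-76000 / (8.314 * 454))
k = 1e+10 * exp(-20.134819)
k = 1.80e+01


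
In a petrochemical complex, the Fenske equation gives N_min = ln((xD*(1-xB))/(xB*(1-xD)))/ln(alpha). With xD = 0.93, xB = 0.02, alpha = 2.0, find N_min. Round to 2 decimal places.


N_min = ln((xD*(1-xB))/(xB*(1-xD))) / ln(alpha)
Numerator inside ln: 0.9114 / 0.0014 = 651.0
ln(651.0) = 6.47851
ln(alpha) = ln(2.0) = 0.693147
N_min = 6.47851 / 0.693147 = 9.35


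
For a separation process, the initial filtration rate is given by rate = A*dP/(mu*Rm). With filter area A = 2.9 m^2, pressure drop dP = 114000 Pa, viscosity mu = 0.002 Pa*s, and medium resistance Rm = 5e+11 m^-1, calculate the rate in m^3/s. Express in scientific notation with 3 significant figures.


rate = A * dP / (mu * Rm)
rate = 2.9 * 114000 / (0.002 * 5e+11)
rate = 330600.0 / 1.000e+09
rate = 3.31e-04 m^3/s


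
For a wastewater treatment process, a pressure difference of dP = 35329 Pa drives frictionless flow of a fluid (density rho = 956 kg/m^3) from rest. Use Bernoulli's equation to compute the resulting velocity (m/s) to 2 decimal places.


v = sqrt(2*dP/rho)
v = sqrt(2*35329/956)
v = sqrt(73.910042)
v = 8.60 m/s


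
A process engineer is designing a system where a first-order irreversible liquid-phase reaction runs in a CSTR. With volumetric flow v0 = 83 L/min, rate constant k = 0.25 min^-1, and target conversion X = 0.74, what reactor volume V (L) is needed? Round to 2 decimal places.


V = v0 * X / (k * (1 - X))
V = 83 * 0.74 / (0.25 * (1 - 0.74))
V = 61.42 / (0.25 * 0.26)
V = 61.42 / 0.065
V = 944.92 L


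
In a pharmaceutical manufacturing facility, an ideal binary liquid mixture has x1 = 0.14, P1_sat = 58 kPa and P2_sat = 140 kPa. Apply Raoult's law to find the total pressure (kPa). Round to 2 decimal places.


P = x1*P1_sat + x2*P2_sat
x2 = 1 - x1 = 1 - 0.14 = 0.86
P = 0.14*58 + 0.86*140
P = 8.12 + 120.4
P = 128.52 kPa


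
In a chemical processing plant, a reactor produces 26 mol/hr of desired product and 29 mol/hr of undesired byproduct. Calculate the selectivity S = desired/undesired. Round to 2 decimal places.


S = desired product rate / undesired product rate
S = 26 / 29
S = 0.90


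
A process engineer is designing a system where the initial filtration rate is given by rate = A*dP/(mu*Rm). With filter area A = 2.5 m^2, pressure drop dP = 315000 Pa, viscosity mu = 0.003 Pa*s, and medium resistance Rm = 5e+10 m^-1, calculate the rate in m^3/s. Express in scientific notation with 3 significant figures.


rate = A * dP / (mu * Rm)
rate = 2.5 * 315000 / (0.003 * 5e+10)
rate = 787500.0 / 1.500e+08
rate = 5.25e-03 m^3/s


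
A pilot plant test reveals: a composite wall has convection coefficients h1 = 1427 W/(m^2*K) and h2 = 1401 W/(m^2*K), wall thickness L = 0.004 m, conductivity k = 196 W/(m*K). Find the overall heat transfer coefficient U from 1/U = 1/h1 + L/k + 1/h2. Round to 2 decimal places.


1/U = 1/h1 + L/k + 1/h2
1/U = 1/1427 + 0.004/196 + 1/1401
1/U = 0.0007007708 + 2.04082e-05 + 0.0007137759
1/U = 0.0014349549
U = 696.89 W/(m^2*K)


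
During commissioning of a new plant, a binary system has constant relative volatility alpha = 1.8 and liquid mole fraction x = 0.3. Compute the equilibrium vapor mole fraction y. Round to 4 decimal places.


y = alpha*x / (1 + (alpha-1)*x)
y = 1.8*0.3 / (1 + (1.8-1)*0.3)
y = 0.54 / (1 + 0.24)
y = 0.54 / 1.24
y = 0.4355


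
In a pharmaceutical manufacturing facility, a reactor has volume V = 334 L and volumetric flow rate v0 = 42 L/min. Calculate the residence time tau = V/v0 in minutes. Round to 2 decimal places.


tau = V / v0
tau = 334 / 42
tau = 7.95 min
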